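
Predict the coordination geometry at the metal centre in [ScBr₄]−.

tetrahedral

Summing ligand charges against the −1 overall charge gives an oxidation state of +3 for scandium.
Group 3 minus oxidation state 3 gives a d⁰ configuration.
Coordination number: 4.
A d⁰ ion has no crystal-field stabilisation preference between square planar and tetrahedral, so four ligands adopt the sterically favoured tetrahedral geometry.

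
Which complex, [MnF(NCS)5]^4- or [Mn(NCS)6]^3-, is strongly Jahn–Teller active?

[MnF(NCS)5]^4-: Summing ligand charges against the −4 overall charge gives an oxidation state of +2 for manganese. Manganese is a group-7 element; Mn(II) is therefore d⁵. Fluoride and isothiocyanate are weak-field ligands for a first-row metal, so the complex is high-spin. The d⁵ configuration leaves the e_g set evenly filled (or empty) — no strong Jahn–Teller driving force.
[Mn(NCS)6]^3-: Each isothiocyanate is −1; balancing the −3 overall charge requires Mn(III). Manganese is a group-7 element; Mn(III) is therefore d⁴. Isothiocyanate is a weak-field ligand for a first-row metal, so the complex is high-spin. The t₂g³e_g¹ (high-spin) configuration has an unevenly filled e_g set; the Jahn–Teller theorem predicts a tetragonal distortion (typically axial elongation) to lift the degeneracy.

[Mn(NCS)6]^3-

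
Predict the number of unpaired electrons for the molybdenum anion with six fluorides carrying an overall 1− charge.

1

Ligand charges: each fluoride is −1. With an overall charge of −1 the molybdenum centre must be in the +5 oxidation state.
Mo sits in group 6, so the d-electron count is 6 − 5 = 1.
In an octahedral field the d¹ configuration is t₂g¹e_g⁰ (only one arrangement possible), giving 1 unpaired electron.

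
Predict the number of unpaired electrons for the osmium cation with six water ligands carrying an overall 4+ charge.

2 unpaired electrons

Summing ligand charges against the +4 overall charge gives an oxidation state of +4 for osmium.
Group 8 minus oxidation state 4 gives a d⁴ configuration.
The spin state decides the count: a 5d ion has a large Δₒ and is invariably low-spin.
An octahedral low-spin d⁴ ion is t₂g⁴e_g⁰, giving 2 unpaired electrons.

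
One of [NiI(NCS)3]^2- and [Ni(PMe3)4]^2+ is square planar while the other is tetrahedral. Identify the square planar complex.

For [NiI(NCS)3]^2-: Summing ligand charges against the −2 overall charge gives an oxidation state of +2 for nickel. Group 10 minus oxidation state 2 gives a d⁸ configuration. Iodide and isothiocyanate are weak-field ligands. With weak-field ligands the CFSE gain from square planar is small, so a 3d d⁸ ion takes the sterically preferred tetrahedral geometry. → tetrahedral.
For [Ni(PMe3)4]^2+: Summing ligand charges against the +2 overall charge gives an oxidation state of +2 for nickel. Ni sits in group 10, so the d-electron count is 10 − 2 = 8. Trimethylphosphine is a strong-field ligand (high in the spectrochemical series). A 3d d⁸ ion with strong-field ligands gains enough CFSE to favour square planar over tetrahedral. → square planar.

[Ni(PMe3)4]^2+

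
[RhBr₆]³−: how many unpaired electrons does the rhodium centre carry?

0 unpaired electrons

Ligand charges: each bromide is −1. With an overall charge of −3 the rhodium centre must be in the +3 oxidation state.
Rhodium is a group-9 element; Rh(III) is therefore d⁶.
The spin state decides the count: a 4d ion has a large Δₒ and is invariably low-spin.
An octahedral low-spin d⁶ ion is t₂g⁶e_g⁰, giving 0 unpaired electrons.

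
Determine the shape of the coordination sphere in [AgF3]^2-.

trigonal planar

Summing ligand charges against the −2 overall charge gives an oxidation state of +1 for silver.
Group 11 minus oxidation state 1 gives a d¹⁰ configuration.
Coordination number: 3.
Three ligands around a d¹⁰ centre minimise repulsion in a trigonal-planar arrangement.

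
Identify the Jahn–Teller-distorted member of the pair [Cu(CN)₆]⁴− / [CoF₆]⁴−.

[Cu(CN)₆]⁴−: Ligand charges: each cyanide is −1. With an overall charge of −4 the copper centre must be in the +2 oxidation state. Cu sits in group 11, so the d-electron count is 11 − 2 = 9. The t₂g⁶e_g³ configuration has an unevenly filled e_g set; the Jahn–Teller theorem predicts a tetragonal distortion (typically axial elongation) to lift the degeneracy.
[CoF₆]⁴−: Each fluoride is −1; balancing the −4 overall charge requires Co(II). Group 9 minus oxidation state 2 gives a d⁷ configuration. Fluoride is a weak-field ligand for a first-row metal, so the complex is high-spin. The d⁷ configuration leaves the e_g set evenly filled (or empty) — no strong Jahn–Teller driving force.

[Cu(CN)₆]⁴−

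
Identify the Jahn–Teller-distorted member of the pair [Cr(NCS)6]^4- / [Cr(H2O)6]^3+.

[Cr(NCS)6]^4-: Summing ligand charges against the −4 overall charge gives an oxidation state of +2 for chromium. Cr sits in group 6, so the d-electron count is 6 − 2 = 4. Isothiocyanate is a weak-field ligand for a first-row metal, so the complex is high-spin. The t₂g³e_g¹ (high-spin) configuration has an unevenly filled e_g set; the Jahn–Teller theorem predicts a tetragonal distortion (typically axial elongation) to lift the degeneracy.
[Cr(H2O)6]^3+: Summing ligand charges against the +3 overall charge gives an oxidation state of +3 for chromium. Cr sits in group 6, so the d-electron count is 6 − 3 = 3. The d³ configuration leaves the e_g set evenly filled (or empty) — no strong Jahn–Teller driving force.

[Cr(NCS)6]^4-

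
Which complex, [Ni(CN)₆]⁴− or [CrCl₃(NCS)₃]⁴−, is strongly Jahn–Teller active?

[CrCl₃(NCS)₃]⁴−

[Ni(CN)₆]⁴−: Summing ligand charges against the −4 overall charge gives an oxidation state of +2 for nickel. Nickel is a group-10 element; Ni(II) is therefore d⁸. The d⁸ configuration leaves the e_g set evenly filled (or empty) — no strong Jahn–Teller driving force.
[CrCl₃(NCS)₃]⁴−: Ligand charges: each chloride is −1; each isothiocyanate is −1. With an overall charge of −4 the chromium centre must be in the +2 oxidation state. Chromium is a group-6 element; Cr(II) is therefore d⁴. Chloride and isothiocyanate are weak-field ligands for a first-row metal, so the complex is high-spin. The t₂g³e_g¹ (high-spin) configuration has an unevenly filled e_g set; the Jahn–Teller theorem predicts a tetragonal distortion (typically axial elongation) to lift the degeneracy.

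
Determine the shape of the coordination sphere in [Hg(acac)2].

Summing ligand charges against the 0 overall charge gives an oxidation state of +2 for mercury.
Mercury is a group-12 element; Hg(II) is therefore d¹⁰.
Counting donor atoms: 2×acetylacetonate (bidentate) → 4 donors. Coordination number = 4.
A d¹⁰ ion has no crystal-field stabilisation preference between square planar and tetrahedral, so four ligands adopt the sterically favoured tetrahedral geometry.

tetrahedral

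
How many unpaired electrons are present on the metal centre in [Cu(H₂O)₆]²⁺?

1

Water is neutral; balancing the +2 overall charge requires Cu(II).
Group 11 minus oxidation state 2 gives a d⁹ configuration.
In an octahedral field the d⁹ configuration is t₂g⁶e_g³ (only one arrangement possible), giving 1 unpaired electron.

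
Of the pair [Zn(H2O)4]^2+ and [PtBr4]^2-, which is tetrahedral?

For [Zn(H2O)4]^2+: Ligand charges: water is neutral. With an overall charge of +2 the zinc centre must be in the +2 oxidation state. Zinc is a group-12 element; Zn(II) is therefore d¹⁰. A d¹⁰ ion has no crystal-field stabilisation preference between square planar and tetrahedral, so four ligands adopt the sterically favoured tetrahedral geometry. → tetrahedral.
For [PtBr4]^2-: Each bromide is −1; balancing the −2 overall charge requires Pt(II). Platinum is a group-10 element; Pt(II) is therefore d⁸. A 5d d⁸ ion has a large crystal-field splitting; square planar leaves the high-energy d_{x²−y²} orbital empty and maximises CFSE. → square planar.

[Zn(H2O)4]^2+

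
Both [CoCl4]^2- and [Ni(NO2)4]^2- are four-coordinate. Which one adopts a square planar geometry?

For [CoCl4]^2-: Summing ligand charges against the −2 overall charge gives an oxidation state of +2 for cobalt. Cobalt is a group-9 element; Co(II) is therefore d⁷. For a high-spin 3d d⁷ ion with weak-field ligands the small Δₜ gives little square-planar CFSE advantage, so four ligands adopt the sterically favoured tetrahedral geometry. → tetrahedral.
For [Ni(NO2)4]^2-: Ligand charges: each nitro (N-bound nitrite) is −1. With an overall charge of −2 the nickel centre must be in the +2 oxidation state. Ni sits in group 10, so the d-electron count is 10 − 2 = 8. Nitro (N-bound nitrite) is a strong-field ligand (high in the spectrochemical series). A 3d d⁸ ion with strong-field ligands gains enough CFSE to favour square planar over tetrahedral. → square planar.

[Ni(NO2)4]^2-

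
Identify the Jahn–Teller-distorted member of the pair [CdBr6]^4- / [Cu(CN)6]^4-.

[Cu(CN)6]^4-

[CdBr6]^4-: Each bromide is −1; balancing the −4 overall charge requires Cd(II). Group 12 minus oxidation state 2 gives a d¹⁰ configuration. The d¹⁰ configuration leaves the e_g set evenly filled (or empty) — no strong Jahn–Teller driving force.
[Cu(CN)6]^4-: Each cyanide is −1; balancing the −4 overall charge requires Cu(II). Copper is a group-11 element; Cu(II) is therefore d⁹. The t₂g⁶e_g³ configuration has an unevenly filled e_g set; the Jahn–Teller theorem predicts a tetragonal distortion (typically axial elongation) to lift the degeneracy.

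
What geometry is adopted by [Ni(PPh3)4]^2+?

Ligand charges: triphenylphosphine is neutral. With an overall charge of +2 the nickel centre must be in the +2 oxidation state.
Nickel is a group-10 element; Ni(II) is therefore d⁸.
Coordination number: 4.
Triphenylphosphine is a strong-field ligand (high in the spectrochemical series).
A 3d d⁸ ion with strong-field ligands gains enough CFSE to favour square planar over tetrahedral.

square planar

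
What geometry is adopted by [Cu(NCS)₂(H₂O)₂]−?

tetrahedral

Summing ligand charges against the −1 overall charge gives an oxidation state of +1 for copper.
Copper is a group-11 element; Cu(I) is therefore d¹⁰.
With 4 monodentate ligands the coordination number is 4.
A d¹⁰ ion has no crystal-field stabilisation preference between square planar and tetrahedral, so four ligands adopt the sterically favoured tetrahedral geometry.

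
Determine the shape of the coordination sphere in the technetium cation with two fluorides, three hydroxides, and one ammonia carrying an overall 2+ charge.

octahedral

Summing ligand charges against the +2 overall charge gives an oxidation state of +7 for technetium.
Group 7 minus oxidation state 7 gives a d⁰ configuration.
With 6 monodentate ligands the coordination number is 6.
Six donors around a single metal centre give an octahedral coordination sphere.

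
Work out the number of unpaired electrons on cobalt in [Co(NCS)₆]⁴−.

Summing ligand charges against the −4 overall charge gives an oxidation state of +2 for cobalt.
Group 9 minus oxidation state 2 gives a d⁷ configuration.
The spin state decides the count: Isothiocyanate is a weak-field ligand for a first-row metal, so the complex is high-spin.
An octahedral high-spin d⁷ ion is t₂g⁵e_g², giving 3 unpaired electrons.

3 unpaired electrons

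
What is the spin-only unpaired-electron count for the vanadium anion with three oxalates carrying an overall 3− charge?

Ligand charges: each oxalate is −2. With an overall charge of −3 the vanadium centre must be in the +3 oxidation state.
V sits in group 5, so the d-electron count is 5 − 3 = 2.
Counting donor atoms: 3×oxalate (bidentate) → 6 donors. Coordination number = 6.
In an octahedral field the d² configuration is t₂g²e_g⁰ (only one arrangement possible), giving 2 unpaired electrons.

2 unpaired electrons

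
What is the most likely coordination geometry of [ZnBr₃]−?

Ligand charges: each bromide is −1. With an overall charge of −1 the zinc centre must be in the +2 oxidation state.
Group 12 minus oxidation state 2 gives a d¹⁰ configuration.
With 3 monodentate ligands the coordination number is 3.
Three ligands around a d¹⁰ centre minimise repulsion in a trigonal-planar arrangement.

trigonal planar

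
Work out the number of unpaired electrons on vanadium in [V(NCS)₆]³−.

2 unpaired electrons

Each isothiocyanate is −1; balancing the −3 overall charge requires V(III).
Vanadium is a group-5 element; V(III) is therefore d².
In an octahedral field the d² configuration is t₂g²e_g⁰ (only one arrangement possible), giving 2 unpaired electrons.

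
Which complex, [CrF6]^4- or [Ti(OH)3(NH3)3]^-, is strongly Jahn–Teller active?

[CrF6]^4-: Ligand charges: each fluoride is −1. With an overall charge of −4 the chromium centre must be in the +2 oxidation state. Cr sits in group 6, so the d-electron count is 6 − 2 = 4. Fluoride is a weak-field ligand for a first-row metal, so the complex is high-spin. The t₂g³e_g¹ (high-spin) configuration has an unevenly filled e_g set; the Jahn–Teller theorem predicts a tetragonal distortion (typically axial elongation) to lift the degeneracy.
[Ti(OH)3(NH3)3]^-: Summing ligand charges against the −1 overall charge gives an oxidation state of +2 for titanium. Titanium is a group-4 element; Ti(II) is therefore d². The d² configuration leaves the e_g set evenly filled (or empty) — no strong Jahn–Teller driving force.

[CrF6]^4-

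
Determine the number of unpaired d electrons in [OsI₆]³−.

1

Each iodide is −1; balancing the −3 overall charge requires Os(III).
Osmium is a group-8 element; Os(III) is therefore d⁵.
The spin state decides the count: a 5d ion has a large Δₒ and is invariably low-spin.
An octahedral low-spin d⁵ ion is t₂g⁵e_g⁰, giving 1 unpaired electron.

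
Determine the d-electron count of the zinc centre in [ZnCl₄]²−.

Each chloride is −1; balancing the −2 overall charge requires Zn(II).
Group 12 minus oxidation state 2 gives a d¹⁰ configuration.

d10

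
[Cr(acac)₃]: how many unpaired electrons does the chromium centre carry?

Ligand charges: each acetylacetonate is −1. With an overall charge of 0 the chromium centre must be in the +3 oxidation state.
Group 6 minus oxidation state 3 gives a d³ configuration.
Counting donor atoms: 3×acetylacetonate (bidentate) → 6 donors. Coordination number = 6.
In an octahedral field the d³ configuration is t₂g³e_g⁰ (only one arrangement possible), giving 3 unpaired electrons.

3 unpaired electrons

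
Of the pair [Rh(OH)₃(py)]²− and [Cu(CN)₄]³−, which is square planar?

[Rh(OH)₃(py)]²−

For [Rh(OH)₃(py)]²−: Ligand charges: each hydroxide is −1; pyridine is neutral. With an overall charge of −2 the rhodium centre must be in the +1 oxidation state. Rh sits in group 9, so the d-electron count is 9 − 1 = 8. A 4d d⁸ ion has a large crystal-field splitting; square planar leaves the high-energy d_{x²−y²} orbital empty and maximises CFSE. → square planar.
For [Cu(CN)₄]³−: Each cyanide is −1; balancing the −3 overall charge requires Cu(I). Group 11 minus oxidation state 1 gives a d¹⁰ configuration. A d¹⁰ ion has no crystal-field stabilisation preference between square planar and tetrahedral, so four ligands adopt the sterically favoured tetrahedral geometry. → tetrahedral.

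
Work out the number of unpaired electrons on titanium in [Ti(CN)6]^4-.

Ligand charges: each cyanide is −1. With an overall charge of −4 the titanium centre must be in the +2 oxidation state.
Group 4 minus oxidation state 2 gives a d² configuration.
In an octahedral field the d² configuration is t₂g²e_g⁰ (only one arrangement possible), giving 2 unpaired electrons.

2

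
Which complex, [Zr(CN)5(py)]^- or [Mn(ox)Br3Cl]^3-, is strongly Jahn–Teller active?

[Zr(CN)5(py)]^-: Summing ligand charges against the −1 overall charge gives an oxidation state of +4 for zirconium. Zr sits in group 4, so the d-electron count is 4 − 4 = 0. The d⁰ configuration leaves the e_g set evenly filled (or empty) — no strong Jahn–Teller driving force.
[Mn(ox)Br3Cl]^3-: Summing ligand charges against the −3 overall charge gives an oxidation state of +3 for manganese. Mn sits in group 7, so the d-electron count is 7 − 3 = 4. Bromide, chloride, and oxalate are weak-field ligands for a first-row metal, so the complex is high-spin. The t₂g³e_g¹ (high-spin) configuration has an unevenly filled e_g set; the Jahn–Teller theorem predicts a tetragonal distortion (typically axial elongation) to lift the degeneracy.

[Mn(ox)Br3Cl]^3-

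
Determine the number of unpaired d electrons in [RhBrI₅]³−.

Each bromide is −1; each iodide is −1; balancing the −3 overall charge requires Rh(III).
Rhodium is a group-9 element; Rh(III) is therefore d⁶.
The spin state decides the count: a 4d ion has a large Δₒ and is invariably low-spin.
An octahedral low-spin d⁶ ion is t₂g⁶e_g⁰, giving 0 unpaired electrons.

0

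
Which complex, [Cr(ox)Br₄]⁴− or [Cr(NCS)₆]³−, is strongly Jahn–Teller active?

[Cr(ox)Br₄]⁴−

[Cr(ox)Br₄]⁴−: Each oxalate is −2; each bromide is −1; balancing the −4 overall charge requires Cr(II). Cr sits in group 6, so the d-electron count is 6 − 2 = 4. Bromide and oxalate are weak-field ligands for a first-row metal, so the complex is high-spin. The t₂g³e_g¹ (high-spin) configuration has an unevenly filled e_g set; the Jahn–Teller theorem predicts a tetragonal distortion (typically axial elongation) to lift the degeneracy.
[Cr(NCS)₆]³−: Each isothiocyanate is −1; balancing the −3 overall charge requires Cr(III). Group 6 minus oxidation state 3 gives a d³ configuration. The d³ configuration leaves the e_g set evenly filled (or empty) — no strong Jahn–Teller driving force.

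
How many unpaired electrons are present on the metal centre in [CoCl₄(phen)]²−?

Each chloride is −1; 1,10-phenanthroline is neutral; balancing the −2 overall charge requires Co(II).
Cobalt is a group-9 element; Co(II) is therefore d⁷.
Counting donor atoms: 4×chloride (monodentate) → 4 donors; 1×1,10-phenanthroline (bidentate) → 2 donors. Coordination number = 6.
The spin state decides the count: Chloride is a weak-field ligand for a first-row metal, so the complex is high-spin.
An octahedral high-spin d⁷ ion is t₂g⁵e_g², giving 3 unpaired electrons.

3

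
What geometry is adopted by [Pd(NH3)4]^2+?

square planar

Ligand charges: ammonia is neutral. With an overall charge of +2 the palladium centre must be in the +2 oxidation state.
Pd sits in group 10, so the d-electron count is 10 − 2 = 8.
Coordination number: 4.
A 4d d⁸ ion has a large crystal-field splitting; square planar leaves the high-energy d_{x²−y²} orbital empty and maximises CFSE.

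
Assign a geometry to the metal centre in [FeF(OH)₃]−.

tetrahedral

Summing ligand charges against the −1 overall charge gives an oxidation state of +3 for iron.
Iron is a group-8 element; Fe(III) is therefore d⁵.
With 4 monodentate ligands the coordination number is 4.
Fluoride and hydroxide are weak-field ligands.
A high-spin d⁵ ion has zero CFSE in either geometry, so four ligands adopt the sterically favoured tetrahedral geometry.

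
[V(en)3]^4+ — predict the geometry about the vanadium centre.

octahedral

Ethylenediamine is neutral; balancing the +4 overall charge requires V(IV).
V sits in group 5, so the d-electron count is 5 − 4 = 1.
Counting donor atoms: 3×ethylenediamine (bidentate) → 6 donors. Coordination number = 6.
Six donors around a single metal centre give an octahedral coordination sphere.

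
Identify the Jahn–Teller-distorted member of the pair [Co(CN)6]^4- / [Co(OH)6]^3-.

[Co(CN)6]^4-: Each cyanide is −1; balancing the −4 overall charge requires Co(II). Group 9 minus oxidation state 2 gives a d⁷ configuration. Cyanide is a strong-field ligand (high in the spectrochemical series) for a first-row metal, so the complex is low-spin. The t₂g⁶e_g¹ (low-spin) configuration has an unevenly filled e_g set; the Jahn–Teller theorem predicts a tetragonal distortion (typically axial elongation) to lift the degeneracy.
[Co(OH)6]^3-: Each hydroxide is −1; balancing the −3 overall charge requires Co(III). Group 9 minus oxidation state 3 gives a d⁶ configuration. Co(III) has an exceptionally large octahedral splitting and is low-spin with essentially every ligand except fluoride. The d⁶ configuration leaves the e_g set evenly filled (or empty) — no strong Jahn–Teller driving force.

[Co(CN)6]^4-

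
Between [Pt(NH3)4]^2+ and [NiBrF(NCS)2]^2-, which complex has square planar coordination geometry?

[Pt(NH3)4]^2+

For [Pt(NH3)4]^2+: Ammonia is neutral; balancing the +2 overall charge requires Pt(II). Group 10 minus oxidation state 2 gives a d⁸ configuration. A 5d d⁸ ion has a large crystal-field splitting; square planar leaves the high-energy d_{x²−y²} orbital empty and maximises CFSE. → square planar.
For [NiBrF(NCS)2]^2-: Ligand charges: each bromide is −1; each fluoride is −1; each isothiocyanate is −1. With an overall charge of −2 the nickel centre must be in the +2 oxidation state. Ni sits in group 10, so the d-electron count is 10 − 2 = 8. Bromide, fluoride, and isothiocyanate are weak-field ligands. With weak-field ligands the CFSE gain from square planar is small, so a 3d d⁸ ion takes the sterically preferred tetrahedral geometry. → tetrahedral.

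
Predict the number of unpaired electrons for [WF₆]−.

1

Each fluoride is −1; balancing the −1 overall charge requires W(V).
Group 6 minus oxidation state 5 gives a d¹ configuration.
In an octahedral field the d¹ configuration is t₂g¹e_g⁰ (only one arrangement possible), giving 1 unpaired electron.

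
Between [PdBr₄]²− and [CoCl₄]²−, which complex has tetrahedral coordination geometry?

[CoCl₄]²−

For [PdBr₄]²−: Summing ligand charges against the −2 overall charge gives an oxidation state of +2 for palladium. Pd sits in group 10, so the d-electron count is 10 − 2 = 8. A 4d d⁸ ion has a large crystal-field splitting; square planar leaves the high-energy d_{x²−y²} orbital empty and maximises CFSE. → square planar.
For [CoCl₄]²−: Each chloride is −1; balancing the −2 overall charge requires Co(II). Group 9 minus oxidation state 2 gives a d⁷ configuration. For a high-spin 3d d⁷ ion with weak-field ligands the small Δₜ gives little square-planar CFSE advantage, so four ligands adopt the sterically favoured tetrahedral geometry. → tetrahedral.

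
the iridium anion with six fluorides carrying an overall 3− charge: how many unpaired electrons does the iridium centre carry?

Each fluoride is −1; balancing the −3 overall charge requires Ir(III).
Ir sits in group 9, so the d-electron count is 9 − 3 = 6.
The spin state decides the count: a 5d ion has a large Δₒ and is invariably low-spin.
An octahedral low-spin d⁶ ion is t₂g⁶e_g⁰, giving 0 unpaired electrons.

0 unpaired electrons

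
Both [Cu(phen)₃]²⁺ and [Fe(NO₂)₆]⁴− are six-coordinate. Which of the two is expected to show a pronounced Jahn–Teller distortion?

[Cu(phen)₃]²⁺: 1,10-phenanthroline is neutral; balancing the +2 overall charge requires Cu(II). Cu sits in group 11, so the d-electron count is 11 − 2 = 9. The t₂g⁶e_g³ configuration has an unevenly filled e_g set; the Jahn–Teller theorem predicts a tetragonal distortion (typically axial elongation) to lift the degeneracy.
[Fe(NO₂)₆]⁴−: Summing ligand charges against the −4 overall charge gives an oxidation state of +2 for iron. Fe sits in group 8, so the d-electron count is 8 − 2 = 6. Nitro (N-bound nitrite) is a strong-field ligand (high in the spectrochemical series) for a first-row metal, so the complex is low-spin. The d⁶ configuration leaves the e_g set evenly filled (or empty) — no strong Jahn–Teller driving force.

[Cu(phen)₃]²⁺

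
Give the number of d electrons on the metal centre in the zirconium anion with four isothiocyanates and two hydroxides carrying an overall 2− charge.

d0

Summing ligand charges against the −2 overall charge gives an oxidation state of +4 for zirconium.
Group 4 minus oxidation state 4 gives a d⁰ configuration.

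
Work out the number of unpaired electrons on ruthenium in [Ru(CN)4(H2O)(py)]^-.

1

Summing ligand charges against the −1 overall charge gives an oxidation state of +3 for ruthenium.
Ruthenium is a group-8 element; Ru(III) is therefore d⁵.
The spin state decides the count: a 4d ion has a large Δₒ and is invariably low-spin.
An octahedral low-spin d⁵ ion is t₂g⁵e_g⁰, giving 1 unpaired electron.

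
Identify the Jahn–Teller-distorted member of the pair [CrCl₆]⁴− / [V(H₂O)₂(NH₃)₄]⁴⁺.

[CrCl₆]⁴−: Each chloride is −1; balancing the −4 overall charge requires Cr(II). Group 6 minus oxidation state 2 gives a d⁴ configuration. Chloride is a weak-field ligand for a first-row metal, so the complex is high-spin. The t₂g³e_g¹ (high-spin) configuration has an unevenly filled e_g set; the Jahn–Teller theorem predicts a tetragonal distortion (typically axial elongation) to lift the degeneracy.
[V(H₂O)₂(NH₃)₄]⁴⁺: Water is neutral; ammonia is neutral; balancing the +4 overall charge requires V(IV). Vanadium is a group-5 element; V(IV) is therefore d¹. The d¹ configuration leaves the e_g set evenly filled (or empty) — no strong Jahn–Teller driving force.

[CrCl₆]⁴−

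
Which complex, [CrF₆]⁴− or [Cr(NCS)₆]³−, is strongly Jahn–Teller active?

[CrF₆]⁴−

[CrF₆]⁴−: Summing ligand charges against the −4 overall charge gives an oxidation state of +2 for chromium. Group 6 minus oxidation state 2 gives a d⁴ configuration. Fluoride is a weak-field ligand for a first-row metal, so the complex is high-spin. The t₂g³e_g¹ (high-spin) configuration has an unevenly filled e_g set; the Jahn–Teller theorem predicts a tetragonal distortion (typically axial elongation) to lift the degeneracy.
[Cr(NCS)₆]³−: Each isothiocyanate is −1; balancing the −3 overall charge requires Cr(III). Group 6 minus oxidation state 3 gives a d³ configuration. The d³ configuration leaves the e_g set evenly filled (or empty) — no strong Jahn–Teller driving force.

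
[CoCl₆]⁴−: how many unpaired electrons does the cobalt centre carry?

3 unpaired electrons

Ligand charges: each chloride is −1. With an overall charge of −4 the cobalt centre must be in the +2 oxidation state.
Co sits in group 9, so the d-electron count is 9 − 2 = 7.
The spin state decides the count: Chloride is a weak-field ligand for a first-row metal, so the complex is high-spin.
An octahedral high-spin d⁷ ion is t₂g⁵e_g², giving 3 unpaired electrons.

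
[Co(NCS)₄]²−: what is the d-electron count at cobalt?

Summing ligand charges against the −2 overall charge gives an oxidation state of +2 for cobalt.
Co sits in group 9, so the d-electron count is 9 − 2 = 7.

d7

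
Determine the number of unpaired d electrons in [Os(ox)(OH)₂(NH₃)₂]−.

1 unpaired electron

Summing ligand charges against the −1 overall charge gives an oxidation state of +3 for osmium.
Group 8 minus oxidation state 3 gives a d⁵ configuration.
Counting donor atoms: 1×oxalate (bidentate) → 2 donors; 2×hydroxide (monodentate) → 2 donors; 2×ammonia (monodentate) → 2 donors. Coordination number = 6.
The spin state decides the count: a 5d ion has a large Δₒ and is invariably low-spin.
An octahedral low-spin d⁵ ion is t₂g⁵e_g⁰, giving 1 unpaired electron.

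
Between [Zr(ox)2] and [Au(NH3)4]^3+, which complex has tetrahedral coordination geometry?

[Zr(ox)2]

For [Zr(ox)2]: Ligand charges: each oxalate is −2. With an overall charge of 0 the zirconium centre must be in the +4 oxidation state. Zr sits in group 4, so the d-electron count is 4 − 4 = 0. A d⁰ ion has no crystal-field stabilisation preference between square planar and tetrahedral, so four ligands adopt the sterically favoured tetrahedral geometry. → tetrahedral.
For [Au(NH3)4]^3+: Ammonia is neutral; balancing the +3 overall charge requires Au(III). Gold is a group-11 element; Au(III) is therefore d⁸. A 5d d⁸ ion has a large crystal-field splitting; square planar leaves the high-energy d_{x²−y²} orbital empty and maximises CFSE. → square planar.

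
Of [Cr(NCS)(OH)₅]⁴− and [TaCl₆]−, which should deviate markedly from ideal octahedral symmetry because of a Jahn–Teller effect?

[Cr(NCS)(OH)₅]⁴−: Summing ligand charges against the −4 overall charge gives an oxidation state of +2 for chromium. Group 6 minus oxidation state 2 gives a d⁴ configuration. Hydroxide and isothiocyanate are weak-field ligands for a first-row metal, so the complex is high-spin. The t₂g³e_g¹ (high-spin) configuration has an unevenly filled e_g set; the Jahn–Teller theorem predicts a tetragonal distortion (typically axial elongation) to lift the degeneracy.
[TaCl₆]−: Each chloride is −1; balancing the −1 overall charge requires Ta(V). Ta sits in group 5, so the d-electron count is 5 − 5 = 0. The d⁰ configuration leaves the e_g set evenly filled (or empty) — no strong Jahn–Teller driving force.

[Cr(NCS)(OH)₅]⁴−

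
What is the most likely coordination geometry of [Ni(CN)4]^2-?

square planar

Each cyanide is −1; balancing the −2 overall charge requires Ni(II).
Nickel is a group-10 element; Ni(II) is therefore d⁸.
With 4 monodentate ligands the coordination number is 4.
Cyanide is a strong-field ligand (high in the spectrochemical series).
A 3d d⁸ ion with strong-field ligands gains enough CFSE to favour square planar over tetrahedral.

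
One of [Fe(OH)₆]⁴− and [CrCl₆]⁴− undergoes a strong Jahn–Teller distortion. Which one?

[CrCl₆]⁴−

[Fe(OH)₆]⁴−: Each hydroxide is −1; balancing the −4 overall charge requires Fe(II). Group 8 minus oxidation state 2 gives a d⁶ configuration. Hydroxide is a weak-field ligand for a first-row metal, so the complex is high-spin. The d⁶ configuration leaves the e_g set evenly filled (or empty) — no strong Jahn–Teller driving force.
[CrCl₆]⁴−: Each chloride is −1; balancing the −4 overall charge requires Cr(II). Group 6 minus oxidation state 2 gives a d⁴ configuration. Chloride is a weak-field ligand for a first-row metal, so the complex is high-spin. The t₂g³e_g¹ (high-spin) configuration has an unevenly filled e_g set; the Jahn–Teller theorem predicts a tetragonal distortion (typically axial elongation) to lift the degeneracy.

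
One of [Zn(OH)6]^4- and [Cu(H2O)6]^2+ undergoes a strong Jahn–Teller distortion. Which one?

[Zn(OH)6]^4-: Ligand charges: each hydroxide is −1. With an overall charge of −4 the zinc centre must be in the +2 oxidation state. Group 12 minus oxidation state 2 gives a d¹⁰ configuration. The d¹⁰ configuration leaves the e_g set evenly filled (or empty) — no strong Jahn–Teller driving force.
[Cu(H2O)6]^2+: Summing ligand charges against the +2 overall charge gives an oxidation state of +2 for copper. Group 11 minus oxidation state 2 gives a d⁹ configuration. The t₂g⁶e_g³ configuration has an unevenly filled e_g set; the Jahn–Teller theorem predicts a tetragonal distortion (typically axial elongation) to lift the degeneracy.

[Cu(H2O)6]^2+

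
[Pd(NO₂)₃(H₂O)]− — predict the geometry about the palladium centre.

square planar

Ligand charges: each nitro (N-bound nitrite) is −1; water is neutral. With an overall charge of −1 the palladium centre must be in the +2 oxidation state.
Pd sits in group 10, so the d-electron count is 10 − 2 = 8.
With 4 monodentate ligands the coordination number is 4.
A 4d d⁸ ion has a large crystal-field splitting; square planar leaves the high-energy d_{x²−y²} orbital empty and maximises CFSE.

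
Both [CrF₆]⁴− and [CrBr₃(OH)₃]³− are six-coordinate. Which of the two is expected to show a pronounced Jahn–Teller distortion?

[CrF₆]⁴−

[CrF₆]⁴−: Each fluoride is −1; balancing the −4 overall charge requires Cr(II). Cr sits in group 6, so the d-electron count is 6 − 2 = 4. Fluoride is a weak-field ligand for a first-row metal, so the complex is high-spin. The t₂g³e_g¹ (high-spin) configuration has an unevenly filled e_g set; the Jahn–Teller theorem predicts a tetragonal distortion (typically axial elongation) to lift the degeneracy.
[CrBr₃(OH)₃]³−: Ligand charges: each bromide is −1; each hydroxide is −1. With an overall charge of −3 the chromium centre must be in the +3 oxidation state. Group 6 minus oxidation state 3 gives a d³ configuration. The d³ configuration leaves the e_g set evenly filled (or empty) — no strong Jahn–Teller driving force.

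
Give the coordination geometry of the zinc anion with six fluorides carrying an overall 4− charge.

octahedral

Ligand charges: each fluoride is −1. With an overall charge of −4 the zinc centre must be in the +2 oxidation state.
Group 12 minus oxidation state 2 gives a d¹⁰ configuration.
With 6 monodentate ligands the coordination number is 6.
Six donors around a single metal centre give an octahedral coordination sphere.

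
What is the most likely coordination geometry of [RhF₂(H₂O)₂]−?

Each fluoride is −1; water is neutral; balancing the −1 overall charge requires Rh(I).
Group 9 minus oxidation state 1 gives a d⁸ configuration.
With 4 monodentate ligands the coordination number is 4.
A 4d d⁸ ion has a large crystal-field splitting; square planar leaves the high-energy d_{x²−y²} orbital empty and maximises CFSE.

square planar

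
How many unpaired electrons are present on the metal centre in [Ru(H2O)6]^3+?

1

Ligand charges: water is neutral. With an overall charge of +3 the ruthenium centre must be in the +3 oxidation state.
Group 8 minus oxidation state 3 gives a d⁵ configuration.
The spin state decides the count: a 4d ion has a large Δₒ and is invariably low-spin.
An octahedral low-spin d⁵ ion is t₂g⁵e_g⁰, giving 1 unpaired electron.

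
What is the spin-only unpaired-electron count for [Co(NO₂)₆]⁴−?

1

Each nitro (N-bound nitrite) is −1; balancing the −4 overall charge requires Co(II).
Group 9 minus oxidation state 2 gives a d⁷ configuration.
The spin state decides the count: Nitro (N-bound nitrite) is a strong-field ligand (high in the spectrochemical series) for a first-row metal, so the complex is low-spin.
An octahedral low-spin d⁷ ion is t₂g⁶e_g¹, giving 1 unpaired electron.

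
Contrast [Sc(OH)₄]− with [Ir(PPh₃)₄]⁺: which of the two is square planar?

For [Sc(OH)₄]−: Each hydroxide is −1; balancing the −1 overall charge requires Sc(III). Group 3 minus oxidation state 3 gives a d⁰ configuration. A d⁰ ion has no crystal-field stabilisation preference between square planar and tetrahedral, so four ligands adopt the sterically favoured tetrahedral geometry. → tetrahedral.
For [Ir(PPh₃)₄]⁺: Ligand charges: triphenylphosphine is neutral. With an overall charge of +1 the iridium centre must be in the +1 oxidation state. Group 9 minus oxidation state 1 gives a d⁸ configuration. A 5d d⁸ ion has a large crystal-field splitting; square planar leaves the high-energy d_{x²−y²} orbital empty and maximises CFSE. → square planar.

[Ir(PPh₃)₄]⁺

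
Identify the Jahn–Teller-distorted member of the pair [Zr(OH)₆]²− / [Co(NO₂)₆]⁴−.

[Co(NO₂)₆]⁴−

[Zr(OH)₆]²−: Ligand charges: each hydroxide is −1. With an overall charge of −2 the zirconium centre must be in the +4 oxidation state. Group 4 minus oxidation state 4 gives a d⁰ configuration. The d⁰ configuration leaves the e_g set evenly filled (or empty) — no strong Jahn–Teller driving force.
[Co(NO₂)₆]⁴−: Each nitro (N-bound nitrite) is −1; balancing the −4 overall charge requires Co(II). Group 9 minus oxidation state 2 gives a d⁷ configuration. Nitro (N-bound nitrite) is a strong-field ligand (high in the spectrochemical series) for a first-row metal, so the complex is low-spin. The t₂g⁶e_g¹ (low-spin) configuration has an unevenly filled e_g set; the Jahn–Teller theorem predicts a tetragonal distortion (typically axial elongation) to lift the degeneracy.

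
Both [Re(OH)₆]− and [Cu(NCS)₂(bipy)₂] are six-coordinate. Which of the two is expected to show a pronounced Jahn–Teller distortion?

[Cu(NCS)₂(bipy)₂]

[Re(OH)₆]−: Summing ligand charges against the −1 overall charge gives an oxidation state of +5 for rhenium. Rhenium is a group-7 element; Re(V) is therefore d². The d² configuration leaves the e_g set evenly filled (or empty) — no strong Jahn–Teller driving force.
[Cu(NCS)₂(bipy)₂]: Ligand charges: each isothiocyanate is −1; 2,2′-bipyridine is neutral. With an overall charge of 0 the copper centre must be in the +2 oxidation state. Copper is a group-11 element; Cu(II) is therefore d⁹. The t₂g⁶e_g³ configuration has an unevenly filled e_g set; the Jahn–Teller theorem predicts a tetragonal distortion (typically axial elongation) to lift the degeneracy.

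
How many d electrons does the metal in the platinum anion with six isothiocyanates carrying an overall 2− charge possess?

d⁶

Each isothiocyanate is −1; balancing the −2 overall charge requires Pt(IV).
Group 10 minus oxidation state 4 gives a d⁶ configuration.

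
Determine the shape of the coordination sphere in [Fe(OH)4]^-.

tetrahedral

Each hydroxide is −1; balancing the −1 overall charge requires Fe(III).
Fe sits in group 8, so the d-electron count is 8 − 3 = 5.
With 4 monodentate ligands the coordination number is 4.
Hydroxide is a weak-field ligand.
A high-spin d⁵ ion has zero CFSE in either geometry, so four ligands adopt the sterically favoured tetrahedral geometry.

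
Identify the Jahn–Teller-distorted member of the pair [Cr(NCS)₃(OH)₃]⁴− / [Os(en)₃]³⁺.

[Cr(NCS)₃(OH)₃]⁴−

[Cr(NCS)₃(OH)₃]⁴−: Ligand charges: each isothiocyanate is −1; each hydroxide is −1. With an overall charge of −4 the chromium centre must be in the +2 oxidation state. Chromium is a group-6 element; Cr(II) is therefore d⁴. Hydroxide and isothiocyanate are weak-field ligands for a first-row metal, so the complex is high-spin. The t₂g³e_g¹ (high-spin) configuration has an unevenly filled e_g set; the Jahn–Teller theorem predicts a tetragonal distortion (typically axial elongation) to lift the degeneracy.
[Os(en)₃]³⁺: Ethylenediamine is neutral; balancing the +3 overall charge requires Os(III). Group 8 minus oxidation state 3 gives a d⁵ configuration. A 5d ion has a large Δₒ and is invariably low-spin. The d⁵ configuration leaves the e_g set evenly filled (or empty) — no strong Jahn–Teller driving force.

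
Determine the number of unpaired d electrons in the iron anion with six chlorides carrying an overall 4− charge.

4 unpaired electrons

Each chloride is −1; balancing the −4 overall charge requires Fe(II).
Iron is a group-8 element; Fe(II) is therefore d⁶.
The spin state decides the count: Chloride is a weak-field ligand for a first-row metal, so the complex is high-spin.
An octahedral high-spin d⁶ ion is t₂g⁴e_g², giving 4 unpaired electrons.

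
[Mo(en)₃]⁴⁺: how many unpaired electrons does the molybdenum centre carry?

Ethylenediamine is neutral; balancing the +4 overall charge requires Mo(IV).
Molybdenum is a group-6 element; Mo(IV) is therefore d².
Counting donor atoms: 3×ethylenediamine (bidentate) → 6 donors. Coordination number = 6.
In an octahedral field the d² configuration is t₂g²e_g⁰ (only one arrangement possible), giving 2 unpaired electrons.

2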